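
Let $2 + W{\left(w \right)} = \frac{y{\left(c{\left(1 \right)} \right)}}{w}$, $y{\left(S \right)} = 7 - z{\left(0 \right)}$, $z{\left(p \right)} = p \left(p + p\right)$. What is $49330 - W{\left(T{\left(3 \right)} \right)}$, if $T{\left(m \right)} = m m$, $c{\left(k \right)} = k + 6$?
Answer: $\frac{443981}{9} \approx 49331.0$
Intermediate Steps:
$c{\left(k \right)} = 6 + k$
$z{\left(p \right)} = 2 p^{2}$ ($z{\left(p \right)} = p 2 p = 2 p^{2}$)
$y{\left(S \right)} = 7$ ($y{\left(S \right)} = 7 - 2 \cdot 0^{2} = 7 - 2 \cdot 0 = 7 - 0 = 7 + 0 = 7$)
$T{\left(m \right)} = m^{2}$
$W{\left(w \right)} = -2 + \frac{7}{w}$
$49330 - W{\left(T{\left(3 \right)} \right)} = 49330 - \left(-2 + \frac{7}{3^{2}}\right) = 49330 - \left(-2 + \frac{7}{9}\right) = 49330 - - \frac{11}{9} = 49330 + \frac{11}{9} = \frac{443981}{9}$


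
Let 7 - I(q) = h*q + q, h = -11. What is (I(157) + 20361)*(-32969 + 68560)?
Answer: 780795358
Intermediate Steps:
I(q) = 7 + 10*q (I(q) = 7 - (-11*q + q) = 7 - (-10)*q = 7 + 10*q)
(I(157) + 20361)*(-32969 + 68560) = ((7 + 10*157) + 20361)*(-32969 + 68560) = ((7 + 1570) + 20361)*35591 = (1577 + 20361)*35591 = 21938*35591 = 780795358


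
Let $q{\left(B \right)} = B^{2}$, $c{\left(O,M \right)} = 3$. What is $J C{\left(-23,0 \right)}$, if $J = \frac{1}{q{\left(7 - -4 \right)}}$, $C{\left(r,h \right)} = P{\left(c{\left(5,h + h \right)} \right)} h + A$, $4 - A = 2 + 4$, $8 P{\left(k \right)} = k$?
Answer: $- \frac{2}{121} \approx -0.016529$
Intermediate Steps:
$P{\left(k \right)} = \frac{k}{8}$
$A = -2$ ($A = 4 - \left(2 + 4\right) = 4 - 6 = -2$)
$C{\left(r,h \right)} = -2 + \frac{3 h}{8}$ ($C{\left(r,h \right)} = \frac{1}{8} \cdot 3 h - 2 = \frac{3 h}{8} - 2 = -2 + \frac{3 h}{8}$)
$J = \frac{1}{121}$ ($J = \frac{1}{\left(7 - -4\right)^{2}} = \frac{1}{\left(7 + 4\right)^{2}} = \frac{1}{11^{2}} = \frac{1}{121} \approx 0.0082645$)
$J C{\left(-23,0 \right)} = \frac{-2 + \frac{3}{8} \cdot 0}{121} = \frac{-2 + 0}{121} = \frac{1}{121} \left(-2\right) = - \frac{2}{121}$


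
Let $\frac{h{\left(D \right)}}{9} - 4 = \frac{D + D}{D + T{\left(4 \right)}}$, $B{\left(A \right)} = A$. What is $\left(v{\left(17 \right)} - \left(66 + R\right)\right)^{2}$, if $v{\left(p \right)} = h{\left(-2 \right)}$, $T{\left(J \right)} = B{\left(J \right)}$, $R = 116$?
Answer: $26896$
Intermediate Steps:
$T{\left(J \right)} = J$
$h{\left(D \right)} = 36 + \frac{18 D}{4 + D}$ ($h{\left(D \right)} = 36 + 9 \frac{D + D}{D + 4} = 36 + 9 \frac{2 D}{4 + D} = 36 + \frac{18 D}{4 + D}$)
$v{\left(p \right)} = 18$ ($v{\left(p \right)} = \frac{18 \left(8 + 3 \left(-2\right)\right)}{4 - 2} = \frac{18 \left(8 - 6\right)}{2} = 18 \cdot \frac{1}{2} \cdot 2 = 18$)
$\left(v{\left(17 \right)} - \left(66 + R\right)\right)^{2} = \left(18 - 182\right)^{2} = \left(-164\right)^{2} = 26896$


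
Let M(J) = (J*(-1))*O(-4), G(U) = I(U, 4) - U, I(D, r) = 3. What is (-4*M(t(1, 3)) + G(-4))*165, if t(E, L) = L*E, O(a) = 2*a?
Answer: -14685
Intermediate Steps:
G(U) = 3 - U
t(E, L) = E*L
M(J) = 8*J (M(J) = (J*(-1))*(2*(-4)) = -J*(-8) = 8*J)
(-4*M(t(1, 3)) + G(-4))*165 = (-32*1*3 + (3 - 1*(-4)))*165 = (-32*3 + (3 + 4))*165 = (-4*24 + 7)*165 = (-96 + 7)*165 = -89*165 = -14685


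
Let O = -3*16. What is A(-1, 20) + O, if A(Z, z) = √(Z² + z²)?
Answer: -48 + √401 ≈ -27.975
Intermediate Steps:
O = -48
A(-1, 20) + O = √((-1)² + 20²) - 48 = √(1 + 400) - 48 = √401 - 48 = -48 + √401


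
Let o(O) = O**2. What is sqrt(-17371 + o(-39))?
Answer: 5*I*sqrt(634) ≈ 125.9*I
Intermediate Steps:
sqrt(-17371 + o(-39)) = sqrt(-17371 + (-39)**2) = sqrt(-17371 + 1521) = sqrt(-15850) = 5*I*sqrt(634)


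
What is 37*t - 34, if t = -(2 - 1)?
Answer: -71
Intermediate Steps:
t = -1 (t = -1*1 = -1)
37*t - 34 = 37*(-1) - 34 = -37 - 34 = -71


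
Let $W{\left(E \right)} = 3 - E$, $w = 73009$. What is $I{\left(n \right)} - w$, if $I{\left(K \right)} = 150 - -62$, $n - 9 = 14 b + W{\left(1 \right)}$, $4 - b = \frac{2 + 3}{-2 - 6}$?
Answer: $-72797$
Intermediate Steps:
$b = \frac{37}{8}$ ($b = 4 - \frac{2 + 3}{-2 - 6} = 4 - \frac{5}{-8} = 4 - 5 \left(- \frac{1}{8}\right) = 4 - - \frac{5}{8} = 4 + \frac{5}{8} = \frac{37}{8} \approx 4.625$)
$n = \frac{303}{4}$ ($n = 9 + \left(14 \cdot \frac{37}{8} + \left(3 - 1\right)\right) = 9 + \left(\frac{259}{4} + \left(3 - 1\right)\right) = 9 + \left(\frac{259}{4} + 2\right) = 9 + \frac{267}{4} = \frac{303}{4} \approx 75.75$)
$I{\left(K \right)} = 212$ ($I{\left(K \right)} = 150 + 62 = 212$)
$I{\left(n \right)} - w = 212 - 73009 = -72797$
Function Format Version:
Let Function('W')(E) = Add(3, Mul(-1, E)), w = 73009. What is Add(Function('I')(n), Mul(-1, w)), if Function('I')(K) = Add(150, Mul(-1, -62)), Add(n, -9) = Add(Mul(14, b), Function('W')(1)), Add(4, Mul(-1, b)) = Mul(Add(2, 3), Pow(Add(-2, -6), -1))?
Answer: -72797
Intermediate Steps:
b = Rational(37, 8) (b = Add(4, Mul(-1, Mul(Add(2, 3), Pow(Add(-2, -6), -1)))) = Add(4, Mul(-1, Mul(5, Pow(-8, -1)))) = Add(4, Mul(-1, Mul(5, Rational(-1, 8)))) = Add(4, Mul(-1, Rational(-5, 8))) = Add(4, Rational(5, 8)) = Rational(37, 8) ≈ 4.6250)
n = Rational(303, 4) (n = Add(9, Add(Mul(14, Rational(37, 8)), Add(3, Mul(-1, 1)))) = Add(9, Add(Rational(259, 4), Add(3, -1))) = Add(9, Add(Rational(259, 4), 2)) = Add(9, Rational(267, 4)) = Rational(303, 4) ≈ 75.750)
Function('I')(K) = 212 (Function('I')(K) = Add(150, 62) = 212)
Add(Function('I')(n), Mul(-1, w)) = Add(212, Mul(-1, 73009)) = Add(212, -73009) = -72797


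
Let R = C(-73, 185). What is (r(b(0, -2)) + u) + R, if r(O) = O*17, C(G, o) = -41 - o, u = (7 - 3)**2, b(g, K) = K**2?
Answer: -142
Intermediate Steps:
u = 16 (u = 4**2 = 16)
R = -226 (R = -41 - 1*185 = -41 - 185 = -226)
r(O) = 17*O
(r(b(0, -2)) + u) + R = (17*(-2)**2 + 16) - 226 = (17*4 + 16) - 226 = (68 + 16) - 226 = 84 - 226 = -142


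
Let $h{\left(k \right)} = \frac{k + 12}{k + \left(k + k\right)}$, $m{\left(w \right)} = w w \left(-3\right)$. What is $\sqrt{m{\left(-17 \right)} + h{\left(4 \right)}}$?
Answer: $\frac{7 i \sqrt{159}}{3} \approx 29.422 i$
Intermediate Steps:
$m{\left(w \right)} = - 3 w^{2}$ ($m{\left(w \right)} = w^{2} \left(-3\right) = - 3 w^{2}$)
$h{\left(k \right)} = \frac{12 + k}{3 k}$ ($h{\left(k \right)} = \frac{12 + k}{k + 2 k} = \frac{12 + k}{3 k}$)
$\sqrt{m{\left(-17 \right)} + h{\left(4 \right)}} = \sqrt{- 3 \left(-17\right)^{2} + \frac{12 + 4}{3 \cdot 4}} = \sqrt{\left(-3\right) 289 + \frac{1}{3} \cdot \frac{1}{4} \cdot 16} = \sqrt{-867 + \frac{4}{3}} = \sqrt{- \frac{2597}{3}} = \frac{7 i \sqrt{159}}{3}$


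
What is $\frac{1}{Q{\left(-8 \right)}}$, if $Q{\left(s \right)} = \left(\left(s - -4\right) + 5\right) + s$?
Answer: $- \frac{1}{7} \approx -0.14286$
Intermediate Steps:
$Q{\left(s \right)} = 9 + 2 s$ ($Q{\left(s \right)} = \left(\left(s + 4\right) + 5\right) + s = \left(\left(4 + s\right) + 5\right) + s = \left(9 + s\right) + s = 9 + 2 s$)
$\frac{1}{Q{\left(-8 \right)}} = \frac{1}{9 + 2 \left(-8\right)} = \frac{1}{9 - 16} = \frac{1}{-7} = - \frac{1}{7}$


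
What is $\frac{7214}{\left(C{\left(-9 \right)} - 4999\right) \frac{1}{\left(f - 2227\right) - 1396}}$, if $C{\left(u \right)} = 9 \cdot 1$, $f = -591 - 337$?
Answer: $\frac{16415457}{2495} \approx 6579.3$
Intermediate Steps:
$f = -928$ ($f = -591 - 337 = -928$)
$C{\left(u \right)} = 9$
$\frac{7214}{\left(C{\left(-9 \right)} - 4999\right) \frac{1}{\left(f - 2227\right) - 1396}} = \frac{7214}{\left(9 - 4999\right) \frac{1}{\left(-928 - 2227\right) - 1396}} = \frac{7214}{\left(-4990\right) \frac{1}{-3155 - 1396}} = \frac{7214}{\left(-4990\right) \frac{1}{-4551}} = \frac{7214}{\left(-4990\right) \left(- \frac{1}{4551}\right)} = \frac{7214}{\frac{4990}{4551}} = 7214 \cdot \frac{4551}{4990} = \frac{16415457}{2495}$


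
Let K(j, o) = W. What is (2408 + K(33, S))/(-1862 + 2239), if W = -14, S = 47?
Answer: 2394/377 ≈ 6.3501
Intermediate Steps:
K(j, o) = -14
(2408 + K(33, S))/(-1862 + 2239) = (2408 - 14)/(-1862 + 2239) = 2394/377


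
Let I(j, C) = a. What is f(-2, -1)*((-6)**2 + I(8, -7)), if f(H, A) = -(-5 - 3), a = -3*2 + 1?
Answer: 248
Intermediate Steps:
a = -5 (a = -6 + 1 = -5)
I(j, C) = -5
f(H, A) = 8 (f(H, A) = -1*(-8) = 8)
f(-2, -1)*((-6)**2 + I(8, -7)) = 8*((-6)**2 - 5) = 8*(36 - 5) = 8*31 = 248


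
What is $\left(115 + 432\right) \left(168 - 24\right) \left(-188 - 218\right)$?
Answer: $-31979808$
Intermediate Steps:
$\left(115 + 432\right) \left(168 - 24\right) \left(-188 - 218\right) = 547 \cdot 144 \left(-406\right) = 547 \left(-58464\right) = -31979808$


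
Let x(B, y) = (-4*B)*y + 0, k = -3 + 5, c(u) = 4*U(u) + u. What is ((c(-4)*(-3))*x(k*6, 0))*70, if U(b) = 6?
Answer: 0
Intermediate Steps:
c(u) = 24 + u (c(u) = 4*6 + u = 24 + u)
k = 2
x(B, y) = -4*B*y (x(B, y) = -4*B*y + 0 = -4*B*y)
((c(-4)*(-3))*x(k*6, 0))*70 = (((24 - 4)*(-3))*(-4*2*6*0))*70 = ((20*(-3))*(-4*12*0))*70 = -60*0*70 = 0*70 = 0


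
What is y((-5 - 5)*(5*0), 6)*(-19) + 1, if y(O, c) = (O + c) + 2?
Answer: -151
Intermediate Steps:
y(O, c) = 2 + O + c
y((-5 - 5)*(5*0), 6)*(-19) + 1 = (2 + (-5 - 5)*(5*0) + 6)*(-19) + 1 = (2 - 10*0 + 6)*(-19) + 1 = (2 + 0 + 6)*(-19) + 1 = 8*(-19) + 1 = -152 + 1 = -151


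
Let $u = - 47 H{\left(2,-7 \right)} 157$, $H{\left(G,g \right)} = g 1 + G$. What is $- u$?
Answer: $-36895$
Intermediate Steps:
$H{\left(G,g \right)} = G + g$ ($H{\left(G,g \right)} = g + G = G + g$)
$u = 36895$ ($u = - 47 \left(2 - 7\right) 157 = \left(-47\right) \left(-5\right) 157 = 235 \cdot 157 = 36895$)
$- u = \left(-1\right) 36895 = -36895$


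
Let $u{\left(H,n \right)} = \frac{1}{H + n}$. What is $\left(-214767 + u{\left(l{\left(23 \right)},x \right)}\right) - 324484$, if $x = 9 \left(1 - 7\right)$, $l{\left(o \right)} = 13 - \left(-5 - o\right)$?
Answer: $- \frac{7010264}{13} \approx -5.3925 \cdot 10^{5}$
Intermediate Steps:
$l{\left(o \right)} = 18 + o$ ($l{\left(o \right)} = 13 + \left(5 + o\right) = 18 + o$)
$x = -54$ ($x = 9 \left(-6\right) = -54$)
$\left(-214767 + u{\left(l{\left(23 \right)},x \right)}\right) - 324484 = \left(-214767 + \frac{1}{\left(18 + 23\right) - 54}\right) - 324484 = \left(-214767 + \frac{1}{41 - 54}\right) - 324484 = \left(-214767 + \frac{1}{-13}\right) - 324484 = \left(-214767 - \frac{1}{13}\right) - 324484 = - \frac{2791972}{13} - 324484 = - \frac{7010264}{13}$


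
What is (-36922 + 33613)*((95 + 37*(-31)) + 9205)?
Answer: -26978277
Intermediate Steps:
(-36922 + 33613)*((95 + 37*(-31)) + 9205) = -3309*((95 - 1147) + 9205) = -3309*(-1052 + 9205) = -3309*8153 = -26978277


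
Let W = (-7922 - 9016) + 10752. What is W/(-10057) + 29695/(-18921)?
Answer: -181597309/190288497 ≈ -0.95433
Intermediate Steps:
W = -6186 (W = -16938 + 10752 = -6186)
W/(-10057) + 29695/(-18921) = -6186/(-10057) + 29695/(-18921) = -6186*(-1/10057) + 29695*(-1/18921) = 6186/10057 - 29695/18921 = -181597309/190288497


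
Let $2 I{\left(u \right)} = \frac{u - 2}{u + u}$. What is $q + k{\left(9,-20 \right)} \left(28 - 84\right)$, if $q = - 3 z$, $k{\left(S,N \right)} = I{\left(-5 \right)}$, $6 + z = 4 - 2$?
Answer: $- \frac{38}{5} \approx -7.6$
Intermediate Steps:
$z = -4$ ($z = -6 + \left(4 - 2\right) = -6 + 2 = -4$)
$I{\left(u \right)} = \frac{-2 + u}{4 u}$ ($I{\left(u \right)} = \frac{\left(u - 2\right) \frac{1}{u + u}}{2} = \frac{\left(-2 + u\right) \frac{1}{2 u}}{2} = \frac{\frac{1}{2} \frac{1}{u} \left(-2 + u\right)}{2} = \frac{-2 + u}{4 u}$)
$k{\left(S,N \right)} = \frac{7}{20}$ ($k{\left(S,N \right)} = \frac{-2 - 5}{4 \left(-5\right)} = \frac{1}{4} \left(- \frac{1}{5}\right) \left(-7\right) = \frac{7}{20}$)
$q = 12$ ($q = \left(-3\right) \left(-4\right) = 12$)
$q + k{\left(9,-20 \right)} \left(28 - 84\right) = 12 + \frac{7 \left(28 - 84\right)}{20} = 12 + \frac{7}{20} \left(-56\right) = 12 - \frac{98}{5} = - \frac{38}{5}$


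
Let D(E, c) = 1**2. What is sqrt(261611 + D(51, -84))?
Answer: 78*sqrt(43) ≈ 511.48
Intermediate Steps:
D(E, c) = 1
sqrt(261611 + D(51, -84)) = sqrt(261611 + 1) = sqrt(261612) = 78*sqrt(43)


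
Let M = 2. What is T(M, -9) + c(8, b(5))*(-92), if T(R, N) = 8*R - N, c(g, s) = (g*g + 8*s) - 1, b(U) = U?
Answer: -9451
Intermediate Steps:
c(g, s) = -1 + g² + 8*s (c(g, s) = (g² + 8*s) - 1 = -1 + g² + 8*s)
T(R, N) = -N + 8*R
T(M, -9) + c(8, b(5))*(-92) = (-1*(-9) + 8*2) + (-1 + 8² + 8*5)*(-92) = (9 + 16) + (-1 + 64 + 40)*(-92) = 25 + 103*(-92) = 25 - 9476 = -9451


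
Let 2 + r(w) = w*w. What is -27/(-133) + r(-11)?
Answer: 15854/133 ≈ 119.20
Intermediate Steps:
r(w) = -2 + w² (r(w) = -2 + w*w = -2 + w²)
-27/(-133) + r(-11) = -27/(-133) + (-2 + (-11)²) = -27*(-1)/133 + (-2 + 121) = -3*(-9/133) + 119 = 27/133 + 119 = 15854/133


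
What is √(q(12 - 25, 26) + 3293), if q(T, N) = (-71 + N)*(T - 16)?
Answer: 11*√38 ≈ 67.809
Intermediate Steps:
q(T, N) = (-71 + N)*(-16 + T)
√(q(12 - 25, 26) + 3293) = √((1136 - 71*(12 - 25) - 16*26 + 26*(12 - 25)) + 3293) = √((1136 - 71*(-13) - 416 + 26*(-13)) + 3293) = √((1136 + 923 - 416 - 338) + 3293) = √(1305 + 3293) = √4598 = 11*√38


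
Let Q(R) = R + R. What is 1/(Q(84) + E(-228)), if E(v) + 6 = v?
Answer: -1/66 ≈ -0.015152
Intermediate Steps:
Q(R) = 2*R
E(v) = -6 + v
1/(Q(84) + E(-228)) = 1/(2*84 + (-6 - 228)) = 1/(168 - 234) = 1/(-66) = -1/66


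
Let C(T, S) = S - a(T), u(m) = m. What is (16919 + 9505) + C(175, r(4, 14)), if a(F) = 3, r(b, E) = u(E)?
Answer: 26435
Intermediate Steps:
r(b, E) = E
C(T, S) = -3 + S (C(T, S) = S - 1*3 = S - 3 = -3 + S)
(16919 + 9505) + C(175, r(4, 14)) = (16919 + 9505) + (-3 + 14) = 26424 + 11 = 26435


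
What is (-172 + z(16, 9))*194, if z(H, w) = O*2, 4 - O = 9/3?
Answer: -32980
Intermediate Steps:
O = 1 (O = 4 - 9/3 = 4 - 1*3 = 4 - 3 = 1)
z(H, w) = 2 (z(H, w) = 1*2 = 2)
(-172 + z(16, 9))*194 = (-172 + 2)*194 = -170*194 = -32980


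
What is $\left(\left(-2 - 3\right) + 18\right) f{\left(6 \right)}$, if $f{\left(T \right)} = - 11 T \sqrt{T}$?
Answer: $- 858 \sqrt{6} \approx -2101.7$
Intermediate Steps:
$f{\left(T \right)} = - 11 T^{\frac{3}{2}}$
$\left(\left(-2 - 3\right) + 18\right) f{\left(6 \right)} = \left(\left(-2 - 3\right) + 18\right) \left(- 11 \cdot 6^{\frac{3}{2}}\right) = \left(-5 + 18\right) \left(- 11 \cdot 6 \sqrt{6}\right) = 13 \left(- 66 \sqrt{6}\right) = - 858 \sqrt{6}$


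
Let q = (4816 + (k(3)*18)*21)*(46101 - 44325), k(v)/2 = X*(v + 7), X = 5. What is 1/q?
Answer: 1/75686016 ≈ 1.3212e-8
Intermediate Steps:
k(v) = 70 + 10*v (k(v) = 2*(5*(v + 7)) = 2*(5*(7 + v)) = 2*(35 + 5*v) = 70 + 10*v)
q = 75686016 (q = (4816 + ((70 + 10*3)*18)*21)*(46101 - 44325) = (4816 + ((70 + 30)*18)*21)*1776 = (4816 + (100*18)*21)*1776 = (4816 + 1800*21)*1776 = (4816 + 37800)*1776 = 42616*1776 = 75686016)
1/q = 1/75686016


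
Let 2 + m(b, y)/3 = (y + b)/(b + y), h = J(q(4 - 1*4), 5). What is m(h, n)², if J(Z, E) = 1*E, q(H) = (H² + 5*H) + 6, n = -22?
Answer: 9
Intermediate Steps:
q(H) = 6 + H² + 5*H
J(Z, E) = E
h = 5
m(b, y) = -3 (m(b, y) = -6 + 3*((y + b)/(b + y)) = -6 + 3*((b + y)/(b + y)) = -6 + 3*1 = -6 + 3 = -3)
m(h, n)² = (-3)² = 9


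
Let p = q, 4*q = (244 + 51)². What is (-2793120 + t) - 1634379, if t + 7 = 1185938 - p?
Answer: -13053297/4 ≈ -3.2633e+6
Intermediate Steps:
q = 87025/4 (q = (244 + 51)²/4 = (¼)*295² = (¼)*87025 = 87025/4 ≈ 21756.)
p = 87025/4 ≈ 21756.
t = 4656699/4 (t = -7 + (1185938 - 1*87025/4) = -7 + (1185938 - 87025/4) = -7 + 4656727/4 = 4656699/4 ≈ 1.1642e+6)
(-2793120 + t) - 1634379 = (-2793120 + 4656699/4) - 1634379 = -6515781/4 - 1634379 = -13053297/4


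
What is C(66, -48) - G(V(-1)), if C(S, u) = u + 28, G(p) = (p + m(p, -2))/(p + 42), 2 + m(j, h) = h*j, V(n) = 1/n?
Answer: -819/41 ≈ -19.976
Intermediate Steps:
V(n) = 1/n
m(j, h) = -2 + h*j
G(p) = (-2 - p)/(42 + p) (G(p) = (p + (-2 - 2*p))/(p + 42) = (-2 - p)/(42 + p))
C(S, u) = 28 + u
C(66, -48) - G(V(-1)) = (28 - 48) - (-2 - 1/(-1))/(42 + 1/(-1)) = -20 - (-2 - 1*(-1))/(42 - 1) = -20 - (-2 + 1)/41 = -20 - (-1)/41 = -20 - 1*(-1/41) = -20 + 1/41 = -819/41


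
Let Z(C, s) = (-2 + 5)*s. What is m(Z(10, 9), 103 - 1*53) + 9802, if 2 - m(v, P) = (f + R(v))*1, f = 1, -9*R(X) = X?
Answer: 9806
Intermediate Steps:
R(X) = -X/9
Z(C, s) = 3*s
m(v, P) = 1 + v/9 (m(v, P) = 2 - (1 - v/9) = 2 + (-1 + v/9) = 1 + v/9)
m(Z(10, 9), 103 - 1*53) + 9802 = (1 + (3*9)/9) + 9802 = (1 + (⅑)*27) + 9802 = (1 + 3) + 9802 = 4 + 9802 = 9806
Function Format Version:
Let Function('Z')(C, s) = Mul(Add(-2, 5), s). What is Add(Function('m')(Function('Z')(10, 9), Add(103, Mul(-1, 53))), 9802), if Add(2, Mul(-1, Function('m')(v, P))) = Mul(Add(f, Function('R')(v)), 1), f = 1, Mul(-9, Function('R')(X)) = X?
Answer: 9806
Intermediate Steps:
Function('R')(X) = Mul(Rational(-1, 9), X)
Function('Z')(C, s) = Mul(3, s)
Function('m')(v, P) = Add(1, Mul(Rational(1, 9), v)) (Function('m')(v, P) = Add(2, Mul(-1, Mul(Add(1, Mul(Rational(-1, 9), v)), 1))) = Add(2, Mul(-1, Add(1, Mul(Rational(-1, 9), v)))) = Add(2, Add(-1, Mul(Rational(1, 9), v))) = Add(1, Mul(Rational(1, 9), v)))
Add(Function('m')(Function('Z')(10, 9), Add(103, Mul(-1, 53))), 9802) = Add(Add(1, Mul(Rational(1, 9), Mul(3, 9))), 9802) = Add(Add(1, Mul(Rational(1, 9), 27)), 9802) = Add(Add(1, 3), 9802) = Add(4, 9802) = 9806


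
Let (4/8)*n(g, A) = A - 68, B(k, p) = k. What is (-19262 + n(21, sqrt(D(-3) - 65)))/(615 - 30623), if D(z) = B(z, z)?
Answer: 9699/15004 - I*sqrt(17)/7502 ≈ 0.64643 - 0.0005496*I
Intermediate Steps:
D(z) = z
n(g, A) = -136 + 2*A (n(g, A) = 2*(A - 68) = 2*(-68 + A) = -136 + 2*A)
(-19262 + n(21, sqrt(D(-3) - 65)))/(615 - 30623) = (-19262 + (-136 + 2*sqrt(-3 - 65)))/(615 - 30623) = (-19262 + (-136 + 2*sqrt(-68)))/(-30008) = (-19262 + (-136 + 2*(2*I*sqrt(17))))*(-1/30008) = (-19262 + (-136 + 4*I*sqrt(17)))*(-1/30008) = (-19398 + 4*I*sqrt(17))*(-1/30008) = 9699/15004 - I*sqrt(17)/7502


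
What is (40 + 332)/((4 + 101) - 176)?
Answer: -372/71 ≈ -5.2394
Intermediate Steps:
(40 + 332)/((4 + 101) - 176) = 372/(105 - 176) = 372/(-71) = 372*(-1/71) = -372/71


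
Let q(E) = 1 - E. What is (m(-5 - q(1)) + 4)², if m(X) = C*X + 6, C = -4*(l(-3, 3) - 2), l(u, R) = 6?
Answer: 8100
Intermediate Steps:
C = -16 (C = -4*(6 - 2) = -4*4 = -16)
m(X) = 6 - 16*X (m(X) = -16*X + 6 = 6 - 16*X)
(m(-5 - q(1)) + 4)² = ((6 - 16*(-5 - (1 - 1*1))) + 4)² = ((6 - 16*(-5 - (1 - 1))) + 4)² = ((6 - 16*(-5 - 1*0)) + 4)² = ((6 - 16*(-5 + 0)) + 4)² = ((6 - 16*(-5)) + 4)² = ((6 + 80) + 4)² = (86 + 4)² = 90² = 8100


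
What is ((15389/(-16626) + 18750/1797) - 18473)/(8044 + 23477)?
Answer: -183877432213/313916819454 ≈ -0.58575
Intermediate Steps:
((15389/(-16626) + 18750/1797) - 18473)/(8044 + 23477) = ((15389*(-1/16626) + 18750*(1/1797)) - 18473)/31521 = ((-15389/16626 + 6250/599) - 18473)*(1/31521) = (94694489/9958974 - 18473)*(1/31521) = -183877432213/9958974*1/31521 = -183877432213/313916819454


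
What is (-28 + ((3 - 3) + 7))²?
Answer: 441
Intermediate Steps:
(-28 + ((3 - 3) + 7))² = (-28 + (0 + 7))² = (-28 + 7)² = (-21)² = 441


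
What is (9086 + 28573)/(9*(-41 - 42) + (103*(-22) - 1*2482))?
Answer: -37659/5495 ≈ -6.8533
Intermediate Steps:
(9086 + 28573)/(9*(-41 - 42) + (103*(-22) - 1*2482)) = 37659/(9*(-83) + (-2266 - 2482)) = 37659/(-747 - 4748) = 37659/(-5495) = 37659*(-1/5495) = -37659/5495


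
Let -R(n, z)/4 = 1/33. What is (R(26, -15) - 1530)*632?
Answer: -31912208/33 ≈ -9.6704e+5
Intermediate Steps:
R(n, z) = -4/33
(R(26, -15) - 1530)*632 = (-4/33 - 1530)*632 = -50494/33*632 = -31912208/33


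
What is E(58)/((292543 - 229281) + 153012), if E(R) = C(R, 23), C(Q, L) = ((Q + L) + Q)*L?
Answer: 3197/216274 ≈ 0.014782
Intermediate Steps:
C(Q, L) = L*(L + 2*Q) (C(Q, L) = ((L + Q) + Q)*L = (L + 2*Q)*L = L*(L + 2*Q))
E(R) = 529 + 46*R (E(R) = 23*(23 + 2*R) = 529 + 46*R)
E(58)/((292543 - 229281) + 153012) = (529 + 46*58)/((292543 - 229281) + 153012) = (529 + 2668)/(63262 + 153012) = 3197/216274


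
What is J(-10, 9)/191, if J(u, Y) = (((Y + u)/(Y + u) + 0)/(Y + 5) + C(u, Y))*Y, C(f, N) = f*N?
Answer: -11331/2674 ≈ -4.2375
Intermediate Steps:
C(f, N) = N*f
J(u, Y) = Y*(1/(5 + Y) + Y*u) (J(u, Y) = (((Y + u)/(Y + u) + 0)/(Y + 5) + Y*u)*Y = ((1 + 0)/(5 + Y) + Y*u)*Y = (1/(5 + Y) + Y*u)*Y = Y*(1/(5 + Y) + Y*u))
J(-10, 9)/191 = (9*(1 - 10*9**2 + 5*9*(-10))/(5 + 9))/191 = (9*(1 - 10*81 - 450)/14)*(1/191) = (9*(1/14)*(1 - 810 - 450))*(1/191) = (9*(1/14)*(-1259))*(1/191) = -11331/14*1/191 = -11331/2674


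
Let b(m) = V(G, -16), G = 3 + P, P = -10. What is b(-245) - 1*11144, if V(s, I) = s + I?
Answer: -11167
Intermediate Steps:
G = -7 (G = 3 - 10 = -7)
V(s, I) = I + s
b(m) = -23 (b(m) = -16 - 7 = -23)
b(-245) - 1*11144 = -23 - 1*11144 = -23 - 11144 = -11167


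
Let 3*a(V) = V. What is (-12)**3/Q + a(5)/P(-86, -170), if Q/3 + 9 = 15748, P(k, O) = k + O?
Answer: -521063/12087552 ≈ -0.043107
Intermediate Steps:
P(k, O) = O + k
a(V) = V/3
Q = 47217 (Q = -27 + 3*15748 = -27 + 47244 = 47217)
(-12)**3/Q + a(5)/P(-86, -170) = (-12)**3/47217 + ((1/3)*5)/(-170 - 86) = -1728*1/47217 + (5/3)/(-256) = -576/15739 + (5/3)*(-1/256) = -576/15739 - 5/768 = -521063/12087552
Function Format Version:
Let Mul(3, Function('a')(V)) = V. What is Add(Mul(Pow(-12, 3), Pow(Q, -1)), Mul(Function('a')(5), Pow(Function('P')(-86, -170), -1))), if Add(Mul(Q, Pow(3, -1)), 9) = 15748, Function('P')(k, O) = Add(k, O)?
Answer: Rational(-521063, 12087552) ≈ -0.043107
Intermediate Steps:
Function('P')(k, O) = Add(O, k)
Function('a')(V) = Mul(Rational(1, 3), V)
Q = 47217 (Q = Add(-27, Mul(3, 15748)) = Add(-27, 47244) = 47217)
Add(Mul(Pow(-12, 3), Pow(Q, -1)), Mul(Function('a')(5), Pow(Function('P')(-86, -170), -1))) = Add(Mul(Pow(-12, 3), Pow(47217, -1)), Mul(Mul(Rational(1, 3), 5), Pow(Add(-170, -86), -1))) = Add(Mul(-1728, Rational(1, 47217)), Mul(Rational(5, 3), Pow(-256, -1))) = Add(Rational(-576, 15739), Mul(Rational(5, 3), Rational(-1, 256))) = Add(Rational(-576, 15739), Rational(-5, 768)) = Rational(-521063, 12087552)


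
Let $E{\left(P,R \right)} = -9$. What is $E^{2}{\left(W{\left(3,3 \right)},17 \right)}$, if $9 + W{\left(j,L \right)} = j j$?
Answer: $81$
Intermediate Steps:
$W{\left(j,L \right)} = -9 + j^{2}$ ($W{\left(j,L \right)} = -9 + j j = -9 + j^{2}$)
$E^{2}{\left(W{\left(3,3 \right)},17 \right)} = \left(-9\right)^{2} = 81$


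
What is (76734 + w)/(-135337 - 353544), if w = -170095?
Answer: 93361/488881 ≈ 0.19097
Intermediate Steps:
(76734 + w)/(-135337 - 353544) = (76734 - 170095)/(-135337 - 353544) = -93361/(-488881) = -93361*(-1/488881) = 93361/488881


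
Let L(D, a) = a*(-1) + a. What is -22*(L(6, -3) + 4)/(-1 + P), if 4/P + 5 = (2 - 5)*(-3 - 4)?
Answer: 352/3 ≈ 117.33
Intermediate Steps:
P = ¼ (P = 4/(-5 + (2 - 5)*(-3 - 4)) = 4/(-5 - 3*(-7)) = 4/(-5 + 21) = 4/16 = 4*(1/16) = ¼ ≈ 0.25000)
L(D, a) = 0 (L(D, a) = -a + a = 0)
-22*(L(6, -3) + 4)/(-1 + P) = -22*(0 + 4)/(-1 + ¼) = -88/(-¾) = -88*(-4)/3 = -22*(-16/3) = 352/3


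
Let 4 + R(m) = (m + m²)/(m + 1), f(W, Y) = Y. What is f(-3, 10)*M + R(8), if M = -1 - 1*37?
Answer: -376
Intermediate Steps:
M = -38 (M = -1 - 37 = -38)
R(m) = -4 + (m + m²)/(1 + m) (R(m) = -4 + (m + m²)/(m + 1) = -4 + (m + m²)/(1 + m))
f(-3, 10)*M + R(8) = 10*(-38) + (-4 + 8) = -380 + 4 = -376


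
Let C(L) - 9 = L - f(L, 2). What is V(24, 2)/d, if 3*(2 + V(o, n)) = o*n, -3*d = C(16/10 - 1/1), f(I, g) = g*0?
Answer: -35/8 ≈ -4.3750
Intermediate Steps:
f(I, g) = 0
C(L) = 9 + L (C(L) = 9 + (L - 1*0) = 9 + (L + 0) = 9 + L)
d = -16/5 (d = -(9 + (16/10 - 1/1))/3 = -(9 + (16*(1/10) - 1*1))/3 = -(9 + (8/5 - 1))/3 = -(9 + 3/5)/3 = -1/3*48/5 = -16/5 ≈ -3.2000)
V(o, n) = -2 + n*o/3 (V(o, n) = -2 + (o*n)/3 = -2 + (n*o)/3 = -2 + n*o/3)
V(24, 2)/d = (-2 + (1/3)*2*24)/(-16/5) = (-2 + 16)*(-5/16) = 14*(-5/16) = -35/8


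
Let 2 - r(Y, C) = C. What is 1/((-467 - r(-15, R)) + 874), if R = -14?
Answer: 1/391 ≈ 0.0025575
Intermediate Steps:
r(Y, C) = 2 - C
1/((-467 - r(-15, R)) + 874) = 1/((-467 - (2 - 1*(-14))) + 874) = 1/((-467 - (2 + 14)) + 874) = 1/((-467 - 1*16) + 874) = 1/((-467 - 16) + 874) = 1/(-483 + 874) = 1/391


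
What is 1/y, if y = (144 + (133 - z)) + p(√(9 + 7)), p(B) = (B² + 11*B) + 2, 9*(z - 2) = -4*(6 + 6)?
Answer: 3/1027 ≈ 0.0029211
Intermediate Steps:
z = -10/3 (z = 2 + (-4*(6 + 6))/9 = 2 + (-4*12)/9 = 2 + (⅑)*(-48) = 2 - 16/3 = -10/3 ≈ -3.3333)
p(B) = 2 + B² + 11*B
y = 1027/3 (y = (144 + (133 - 1*(-10/3))) + (2 + (√(9 + 7))² + 11*√(9 + 7)) = (144 + (133 + 10/3)) + (2 + (√16)² + 11*√16) = (144 + 409/3) + (2 + 4² + 11*4) = 841/3 + (2 + 16 + 44) = 841/3 + 62 = 1027/3 ≈ 342.33)
1/y = 1/(1027/3) = 3/1027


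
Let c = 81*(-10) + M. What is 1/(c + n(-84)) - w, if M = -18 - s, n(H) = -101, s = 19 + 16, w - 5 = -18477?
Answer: 17807007/964 ≈ 18472.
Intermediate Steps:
w = -18472 (w = 5 - 18477 = -18472)
s = 35
M = -53 (M = -18 - 1*35 = -18 - 35 = -53)
c = -863 (c = 81*(-10) - 53 = -810 - 53 = -863)
1/(c + n(-84)) - w = 1/(-863 - 101) - 1*(-18472) = 1/(-964) + 18472 = -1/964 + 18472 = 17807007/964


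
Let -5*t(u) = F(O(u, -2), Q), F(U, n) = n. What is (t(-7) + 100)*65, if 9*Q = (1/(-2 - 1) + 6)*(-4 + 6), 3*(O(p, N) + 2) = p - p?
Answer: 175058/27 ≈ 6483.6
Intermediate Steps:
O(p, N) = -2 (O(p, N) = -2 + (p - p)/3 = -2 + (⅓)*0 = -2 + 0 = -2)
Q = 34/27 (Q = ((1/(-2 - 1) + 6)*(-4 + 6))/9 = ((1/(-3) + 6)*2)/9 = ((-⅓ + 6)*2)/9 = ((17/3)*2)/9 = (⅑)*(34/3) = 34/27 ≈ 1.2593)
t(u) = -34/135 (t(u) = -⅕*34/27 = -34/135)
(t(-7) + 100)*65 = (-34/135 + 100)*65 = (13466/135)*65 = 175058/27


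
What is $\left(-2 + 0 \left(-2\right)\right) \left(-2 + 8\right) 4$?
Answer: $-48$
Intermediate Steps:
$\left(-2 + 0 \left(-2\right)\right) \left(-2 + 8\right) 4 = \left(-2 + 0\right) 6 \cdot 4 = \left(-2\right) 6 \cdot 4 = \left(-12\right) 4 = -48$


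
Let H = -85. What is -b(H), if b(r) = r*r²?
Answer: 614125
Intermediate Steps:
b(r) = r³
-b(H) = -1*(-85)³ = -1*(-614125) = 614125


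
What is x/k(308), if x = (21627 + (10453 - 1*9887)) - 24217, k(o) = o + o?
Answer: -23/7 ≈ -3.2857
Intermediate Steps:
k(o) = 2*o
x = -2024 (x = (21627 + (10453 - 9887)) - 24217 = (21627 + 566) - 24217 = 22193 - 24217 = -2024)
x/k(308) = -2024/(2*308) = -2024/616 = -2024*1/616 = -23/7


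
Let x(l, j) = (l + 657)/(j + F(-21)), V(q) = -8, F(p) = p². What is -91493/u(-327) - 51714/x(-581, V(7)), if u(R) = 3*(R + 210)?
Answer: -3926347697/13338 ≈ -2.9437e+5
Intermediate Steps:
x(l, j) = (657 + l)/(441 + j) (x(l, j) = (l + 657)/(j + (-21)²) = (657 + l)/(j + 441) = (657 + l)/(441 + j))
u(R) = 630 + 3*R (u(R) = 3*(210 + R) = 630 + 3*R)
-91493/u(-327) - 51714/x(-581, V(7)) = -91493/(630 + 3*(-327)) - 51714*(441 - 8)/(657 - 581) = -91493/(630 - 981) - 51714/(76/433) = -91493/(-351) - 51714/((1/433)*76) = -91493*(-1/351) - 51714/76/433 = 91493/351 - 51714*433/76 = 91493/351 - 11196081/38 = -3926347697/13338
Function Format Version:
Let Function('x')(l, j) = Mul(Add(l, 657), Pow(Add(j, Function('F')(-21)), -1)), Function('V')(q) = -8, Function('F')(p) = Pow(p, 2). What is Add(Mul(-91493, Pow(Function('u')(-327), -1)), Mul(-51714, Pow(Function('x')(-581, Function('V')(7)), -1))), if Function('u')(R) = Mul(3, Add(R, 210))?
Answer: Rational(-3926347697, 13338) ≈ -2.9437e+5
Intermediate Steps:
Function('x')(l, j) = Mul(Pow(Add(441, j), -1), Add(657, l)) (Function('x')(l, j) = Mul(Add(l, 657), Pow(Add(j, Pow(-21, 2)), -1)) = Mul(Add(657, l), Pow(Add(j, 441), -1)) = Mul(Add(657, l), Pow(Add(441, j), -1)) = Mul(Pow(Add(441, j), -1), Add(657, l)))
Function('u')(R) = Add(630, Mul(3, R)) (Function('u')(R) = Mul(3, Add(210, R)) = Add(630, Mul(3, R)))
Add(Mul(-91493, Pow(Function('u')(-327), -1)), Mul(-51714, Pow(Function('x')(-581, Function('V')(7)), -1))) = Add(Mul(-91493, Pow(Add(630, Mul(3, -327)), -1)), Mul(-51714, Pow(Mul(Pow(Add(441, -8), -1), Add(657, -581)), -1))) = Add(Mul(-91493, Pow(Add(630, -981), -1)), Mul(-51714, Pow(Mul(Pow(433, -1), 76), -1))) = Add(Mul(-91493, Pow(-351, -1)), Mul(-51714, Pow(Mul(Rational(1, 433), 76), -1))) = Add(Mul(-91493, Rational(-1, 351)), Mul(-51714, Pow(Rational(76, 433), -1))) = Add(Rational(91493, 351), Mul(-51714, Rational(433, 76))) = Add(Rational(91493, 351), Rational(-11196081, 38)) = Rational(-3926347697, 13338)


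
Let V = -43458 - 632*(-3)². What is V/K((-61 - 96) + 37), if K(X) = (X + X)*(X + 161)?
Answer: 8191/1640 ≈ 4.9945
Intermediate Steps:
K(X) = 2*X*(161 + X) (K(X) = (2*X)*(161 + X) = 2*X*(161 + X))
V = -49146 (V = -43458 - 632*9 = -43458 - 5688 = -49146)
V/K((-61 - 96) + 37) = -49146*1/(2*(161 + ((-61 - 96) + 37))*((-61 - 96) + 37)) = -49146*1/(2*(-157 + 37)*(161 + (-157 + 37))) = -49146*(-1/(240*(161 - 120))) = -49146/(2*(-120)*41) = -49146/(-9840) = -49146*(-1/9840) = 8191/1640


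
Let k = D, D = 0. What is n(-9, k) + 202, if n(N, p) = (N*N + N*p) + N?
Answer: 274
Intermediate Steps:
k = 0
n(N, p) = N + N² + N*p (n(N, p) = (N² + N*p) + N = N + N² + N*p)
n(-9, k) + 202 = -9*(1 - 9 + 0) + 202 = -9*(-8) + 202 = 72 + 202 = 274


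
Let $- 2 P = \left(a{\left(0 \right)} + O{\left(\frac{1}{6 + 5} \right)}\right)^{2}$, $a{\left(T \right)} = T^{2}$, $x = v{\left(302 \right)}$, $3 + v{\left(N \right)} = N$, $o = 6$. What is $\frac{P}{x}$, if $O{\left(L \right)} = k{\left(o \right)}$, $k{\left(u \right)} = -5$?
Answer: $- \frac{25}{598} \approx -0.041806$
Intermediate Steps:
$v{\left(N \right)} = -3 + N$
$x = 299$ ($x = -3 + 302 = 299$)
$O{\left(L \right)} = -5$
$P = - \frac{25}{2}$ ($P = - \frac{\left(0^{2} - 5\right)^{2}}{2} = - \frac{\left(0 - 5\right)^{2}}{2} = - \frac{\left(-5\right)^{2}}{2} = \left(- \frac{1}{2}\right) 25 = - \frac{25}{2} \approx -12.5$)
$\frac{P}{x} = - \frac{25}{2 \cdot 299} = \left(- \frac{25}{2}\right) \frac{1}{299} = - \frac{25}{598}$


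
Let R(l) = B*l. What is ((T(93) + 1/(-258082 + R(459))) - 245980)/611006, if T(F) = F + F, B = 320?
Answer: -27332784389/67945089212 ≈ -0.40228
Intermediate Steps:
T(F) = 2*F
R(l) = 320*l
((T(93) + 1/(-258082 + R(459))) - 245980)/611006 = ((2*93 + 1/(-258082 + 320*459)) - 245980)/611006 = ((186 + 1/(-258082 + 146880)) - 245980)*(1/611006) = ((186 + 1/(-111202)) - 245980)*(1/611006) = ((186 - 1/111202) - 245980)*(1/611006) = (20683571/111202 - 245980)*(1/611006) = -27332784389/111202*1/611006 = -27332784389/67945089212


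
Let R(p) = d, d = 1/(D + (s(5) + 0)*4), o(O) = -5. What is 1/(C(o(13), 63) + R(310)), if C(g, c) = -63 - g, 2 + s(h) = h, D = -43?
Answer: -31/1799 ≈ -0.017232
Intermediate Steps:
s(h) = -2 + h
d = -1/31 (d = 1/(-43 + ((-2 + 5) + 0)*4) = 1/(-43 + (3 + 0)*4) = 1/(-43 + 3*4) = 1/(-43 + 12) = 1/(-31) = -1/31 ≈ -0.032258)
R(p) = -1/31
1/(C(o(13), 63) + R(310)) = 1/((-63 - 1*(-5)) - 1/31) = 1/((-63 + 5) - 1/31) = 1/(-58 - 1/31) = 1/(-1799/31) = -31/1799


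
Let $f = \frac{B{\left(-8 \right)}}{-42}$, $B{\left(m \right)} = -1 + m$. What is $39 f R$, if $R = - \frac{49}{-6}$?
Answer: $\frac{273}{4} \approx 68.25$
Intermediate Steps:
$R = \frac{49}{6}$ ($R = \left(-49\right) \left(- \frac{1}{6}\right) = \frac{49}{6} \approx 8.1667$)
$f = \frac{3}{14}$ ($f = \frac{-1 - 8}{-42} = \left(-9\right) \left(- \frac{1}{42}\right) = \frac{3}{14} \approx 0.21429$)
$39 f R = 39 \cdot \frac{3}{14} \cdot \frac{49}{6} = \frac{117}{14} \cdot \frac{49}{6} = \frac{273}{4}$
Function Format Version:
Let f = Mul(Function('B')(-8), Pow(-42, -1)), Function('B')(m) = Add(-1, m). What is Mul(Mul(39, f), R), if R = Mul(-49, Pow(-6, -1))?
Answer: Rational(273, 4) ≈ 68.250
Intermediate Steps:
R = Rational(49, 6) (R = Mul(-49, Rational(-1, 6)) = Rational(49, 6) ≈ 8.1667)
f = Rational(3, 14) (f = Mul(Add(-1, -8), Pow(-42, -1)) = Mul(-9, Rational(-1, 42)) = Rational(3, 14) ≈ 0.21429)
Mul(Mul(39, f), R) = Mul(Mul(39, Rational(3, 14)), Rational(49, 6)) = Mul(Rational(117, 14), Rational(49, 6)) = Rational(273, 4)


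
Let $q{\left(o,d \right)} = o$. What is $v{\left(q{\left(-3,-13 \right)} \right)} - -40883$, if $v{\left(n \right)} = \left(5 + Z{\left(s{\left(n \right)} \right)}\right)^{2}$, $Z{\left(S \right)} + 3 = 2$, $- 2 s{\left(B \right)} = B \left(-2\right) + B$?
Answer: $40899$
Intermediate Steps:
$s{\left(B \right)} = \frac{B}{2}$ ($s{\left(B \right)} = - \frac{B \left(-2\right) + B}{2} = - \frac{- 2 B + B}{2} = - \frac{\left(-1\right) B}{2} = \frac{B}{2}$)
$Z{\left(S \right)} = -1$ ($Z{\left(S \right)} = -3 + 2 = -1$)
$v{\left(n \right)} = 16$ ($v{\left(n \right)} = \left(5 - 1\right)^{2} = 4^{2} = 16$)
$v{\left(q{\left(-3,-13 \right)} \right)} - -40883 = 16 - -40883 = 16 + 40883 = 40899$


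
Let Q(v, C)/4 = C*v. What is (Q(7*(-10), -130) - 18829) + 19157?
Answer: 36728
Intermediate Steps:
Q(v, C) = 4*C*v (Q(v, C) = 4*(C*v) = 4*C*v)
(Q(7*(-10), -130) - 18829) + 19157 = (4*(-130)*(7*(-10)) - 18829) + 19157 = (4*(-130)*(-70) - 18829) + 19157 = (36400 - 18829) + 19157 = 17571 + 19157 = 36728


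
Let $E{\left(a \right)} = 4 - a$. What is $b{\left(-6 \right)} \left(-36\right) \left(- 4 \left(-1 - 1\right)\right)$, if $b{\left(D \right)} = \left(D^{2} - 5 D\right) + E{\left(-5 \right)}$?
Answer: $-21600$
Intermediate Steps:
$b{\left(D \right)} = 9 + D^{2} - 5 D$ ($b{\left(D \right)} = \left(D^{2} - 5 D\right) + \left(4 - -5\right) = \left(D^{2} - 5 D\right) + \left(4 + 5\right) = \left(D^{2} - 5 D\right) + 9 = 9 + D^{2} - 5 D$)
$b{\left(-6 \right)} \left(-36\right) \left(- 4 \left(-1 - 1\right)\right) = \left(9 + \left(-6\right)^{2} - -30\right) \left(-36\right) \left(- 4 \left(-1 - 1\right)\right) = \left(9 + 36 + 30\right) \left(-36\right) \left(\left(-4\right) \left(-2\right)\right) = 75 \left(-36\right) 8 = \left(-2700\right) 8 = -21600$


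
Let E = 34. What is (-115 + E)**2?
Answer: 6561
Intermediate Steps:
(-115 + E)**2 = (-115 + 34)**2 = (-81)**2 = 6561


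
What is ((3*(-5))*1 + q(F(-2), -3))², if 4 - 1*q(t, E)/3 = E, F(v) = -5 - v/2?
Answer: 36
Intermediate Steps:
F(v) = -5 - v/2
q(t, E) = 12 - 3*E
((3*(-5))*1 + q(F(-2), -3))² = ((3*(-5))*1 + (12 - 3*(-3)))² = (-15*1 + (12 + 9))² = (-15 + 21)² = 6² = 36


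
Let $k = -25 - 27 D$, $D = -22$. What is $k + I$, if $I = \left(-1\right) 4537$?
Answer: $-3968$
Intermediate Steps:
$k = 569$ ($k = -25 - -594 = -25 + 594 = 569$)
$I = -4537$
$k + I = 569 - 4537 = -3968$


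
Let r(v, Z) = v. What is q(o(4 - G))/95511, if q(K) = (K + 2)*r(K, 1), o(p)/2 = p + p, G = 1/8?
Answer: 35/12324 ≈ 0.0028400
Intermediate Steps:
G = ⅛ ≈ 0.12500
o(p) = 4*p (o(p) = 2*(p + p) = 2*(2*p) = 4*p)
q(K) = K*(2 + K) (q(K) = (K + 2)*K = (2 + K)*K = K*(2 + K))
q(o(4 - G))/95511 = ((4*(4 - 1*⅛))*(2 + 4*(4 - 1*⅛)))/95511 = ((4*(4 - ⅛))*(2 + 4*(4 - ⅛)))*(1/95511) = ((4*(31/8))*(2 + 4*(31/8)))*(1/95511) = (31*(2 + 31/2)/2)*(1/95511) = ((31/2)*(35/2))*(1/95511) = (1085/4)*(1/95511) = 35/12324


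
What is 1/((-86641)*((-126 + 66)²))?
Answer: -1/311907600 ≈ -3.2061e-9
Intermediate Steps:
1/((-86641)*((-126 + 66)²)) = -1/(86641*((-60)²)) = -1/86641/3600 = -1/86641*1/3600 = -1/311907600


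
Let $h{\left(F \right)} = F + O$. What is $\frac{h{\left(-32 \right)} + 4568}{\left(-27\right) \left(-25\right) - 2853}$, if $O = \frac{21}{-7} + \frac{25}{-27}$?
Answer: $- \frac{61183}{29403} \approx -2.0808$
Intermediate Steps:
$O = - \frac{106}{27}$ ($O = 21 \left(- \frac{1}{7}\right) + 25 \left(- \frac{1}{27}\right) = -3 - \frac{25}{27} = - \frac{106}{27} \approx -3.9259$)
$h{\left(F \right)} = - \frac{106}{27} + F$ ($h{\left(F \right)} = F - \frac{106}{27} = - \frac{106}{27} + F$)
$\frac{h{\left(-32 \right)} + 4568}{\left(-27\right) \left(-25\right) - 2853} = \frac{\left(- \frac{106}{27} - 32\right) + 4568}{\left(-27\right) \left(-25\right) - 2853} = \frac{- \frac{970}{27} + 4568}{675 - 2853} = \frac{122366}{27 \left(-2178\right)} = \frac{122366}{27} \left(- \frac{1}{2178}\right) = - \frac{61183}{29403}$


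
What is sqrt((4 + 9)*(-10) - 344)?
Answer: I*sqrt(474) ≈ 21.772*I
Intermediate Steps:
sqrt((4 + 9)*(-10) - 344) = sqrt(13*(-10) - 344) = sqrt(-130 - 344) = sqrt(-474) = I*sqrt(474)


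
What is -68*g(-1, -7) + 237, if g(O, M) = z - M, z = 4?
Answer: -511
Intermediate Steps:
g(O, M) = 4 - M
-68*g(-1, -7) + 237 = -68*(4 - 1*(-7)) + 237 = -68*(4 + 7) + 237 = -68*11 + 237 = -748 + 237 = -511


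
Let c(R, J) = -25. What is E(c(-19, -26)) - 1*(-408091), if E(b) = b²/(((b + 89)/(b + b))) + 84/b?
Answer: 326079487/800 ≈ 4.0760e+5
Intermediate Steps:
E(b) = 84/b + 2*b³/(89 + b) (E(b) = b²/(((89 + b)/((2*b)))) + 84/b = b²/(((89 + b)*(1/(2*b)))) + 84/b = b²/(((89 + b)/(2*b))) + 84/b = b²*(2*b/(89 + b)) + 84/b = 2*b³/(89 + b) + 84/b = 84/b + 2*b³/(89 + b))
E(c(-19, -26)) - 1*(-408091) = 2*(3738 + (-25)⁴ + 42*(-25))/(-25*(89 - 25)) - 1*(-408091) = 2*(-1/25)*(3738 + 390625 - 1050)/64 + 408091 = 2*(-1/25)*(1/64)*393313 + 408091 = -393313/800 + 408091 = 326079487/800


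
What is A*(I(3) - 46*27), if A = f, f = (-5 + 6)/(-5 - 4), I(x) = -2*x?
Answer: 416/3 ≈ 138.67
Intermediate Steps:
f = -1/9 (f = 1/(-9) = 1*(-1/9) = -1/9 ≈ -0.11111)
A = -1/9 ≈ -0.11111
A*(I(3) - 46*27) = -(-2*3 - 46*27)/9 = -(-6 - 1242)/9 = -1/9*(-1248) = 416/3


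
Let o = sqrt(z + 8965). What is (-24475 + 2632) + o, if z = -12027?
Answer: -21843 + I*sqrt(3062) ≈ -21843.0 + 55.335*I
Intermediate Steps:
o = I*sqrt(3062) (o = sqrt(-12027 + 8965) = sqrt(-3062) = I*sqrt(3062) ≈ 55.335*I)
(-24475 + 2632) + o = (-24475 + 2632) + I*sqrt(3062) = -21843 + I*sqrt(3062)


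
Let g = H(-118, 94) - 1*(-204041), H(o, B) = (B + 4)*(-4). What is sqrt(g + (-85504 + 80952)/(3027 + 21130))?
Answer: sqrt(2425335360113)/3451 ≈ 451.27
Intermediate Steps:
H(o, B) = -16 - 4*B (H(o, B) = (4 + B)*(-4) = -16 - 4*B)
g = 203649 (g = (-16 - 4*94) - 1*(-204041) = (-16 - 376) + 204041 = -392 + 204041 = 203649)
sqrt(g + (-85504 + 80952)/(3027 + 21130)) = sqrt(203649 + (-85504 + 80952)/(3027 + 21130)) = sqrt(203649 - 4552/24157) = sqrt(4919544341/24157) = sqrt(2425335360113)/3451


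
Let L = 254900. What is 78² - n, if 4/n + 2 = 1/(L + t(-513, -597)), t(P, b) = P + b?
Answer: 3089125796/507579 ≈ 6086.0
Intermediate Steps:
n = -1015160/507579 (n = 4/(-2 + 1/(254900 + (-513 - 597))) = 4/(-2 + 1/(254900 - 1110)) = 4/(-2 + 1/253790) = 4/(-507579/253790) = 4*(-253790/507579) = -1015160/507579 ≈ -2.0000)
78² - n = 78² - 1*(-1015160/507579) = 6084 + 1015160/507579 = 3089125796/507579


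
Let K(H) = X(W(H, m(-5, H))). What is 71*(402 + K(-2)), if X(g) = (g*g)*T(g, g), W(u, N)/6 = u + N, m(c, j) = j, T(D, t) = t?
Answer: -952962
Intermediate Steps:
W(u, N) = 6*N + 6*u (W(u, N) = 6*(u + N) = 6*(N + u) = 6*N + 6*u)
X(g) = g**3 (X(g) = (g*g)*g = g**2*g = g**3)
K(H) = 1728*H**3 (K(H) = (6*H + 6*H)**3 = (12*H)**3 = 1728*H**3)
71*(402 + K(-2)) = 71*(402 + 1728*(-2)**3) = 71*(402 + 1728*(-8)) = 71*(402 - 13824) = 71*(-13422) = -952962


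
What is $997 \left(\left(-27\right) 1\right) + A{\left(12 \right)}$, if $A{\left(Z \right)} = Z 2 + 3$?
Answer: $-26892$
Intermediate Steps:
$A{\left(Z \right)} = 3 + 2 Z$ ($A{\left(Z \right)} = 2 Z + 3 = 3 + 2 Z$)
$997 \left(\left(-27\right) 1\right) + A{\left(12 \right)} = 997 \left(\left(-27\right) 1\right) + \left(3 + 2 \cdot 12\right) = 997 \left(-27\right) + \left(3 + 24\right) = -26919 + 27 = -26892$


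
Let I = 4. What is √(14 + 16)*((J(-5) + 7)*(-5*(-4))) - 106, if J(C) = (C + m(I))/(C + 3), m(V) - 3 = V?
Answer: -106 + 120*√30 ≈ 551.27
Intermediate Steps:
m(V) = 3 + V
J(C) = (7 + C)/(3 + C) (J(C) = (C + (3 + 4))/(C + 3) = (C + 7)/(3 + C) = (7 + C)/(3 + C))
√(14 + 16)*((J(-5) + 7)*(-5*(-4))) - 106 = √(14 + 16)*(((7 - 5)/(3 - 5) + 7)*(-5*(-4))) - 106 = √30*((2/(-2) + 7)*20) - 106 = √30*((-½*2 + 7)*20) - 106 = √30*((-1 + 7)*20) - 106 = √30*(6*20) - 106 = √30*120 - 106 = 120*√30 - 106 = -106 + 120*√30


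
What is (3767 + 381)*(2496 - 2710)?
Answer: -887672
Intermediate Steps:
(3767 + 381)*(2496 - 2710) = 4148*(-214) = -887672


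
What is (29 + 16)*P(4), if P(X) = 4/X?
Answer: 45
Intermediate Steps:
(29 + 16)*P(4) = (29 + 16)*(4/4) = 45*(4*(1/4)) = 45*1 = 45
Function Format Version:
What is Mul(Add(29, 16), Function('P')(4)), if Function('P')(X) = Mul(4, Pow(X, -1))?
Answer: 45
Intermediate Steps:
Mul(Add(29, 16), Function('P')(4)) = Mul(Add(29, 16), Mul(4, Pow(4, -1))) = Mul(45, Mul(4, Rational(1, 4))) = Mul(45, 1) = 45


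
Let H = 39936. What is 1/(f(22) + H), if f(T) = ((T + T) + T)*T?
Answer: 1/41388 ≈ 2.4162e-5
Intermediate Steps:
f(T) = 3*T**2 (f(T) = (2*T + T)*T = (3*T)*T = 3*T**2)
1/(f(22) + H) = 1/(3*22**2 + 39936) = 1/(3*484 + 39936) = 1/(1452 + 39936) = 1/41388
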